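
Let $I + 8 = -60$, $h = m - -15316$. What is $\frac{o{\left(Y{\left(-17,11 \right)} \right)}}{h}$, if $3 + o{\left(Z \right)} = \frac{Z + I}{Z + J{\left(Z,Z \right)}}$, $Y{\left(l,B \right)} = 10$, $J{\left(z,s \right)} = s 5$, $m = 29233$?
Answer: $- \frac{119}{1336470} \approx -8.904 \cdot 10^{-5}$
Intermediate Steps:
$J{\left(z,s \right)} = 5 s$
$h = 44549$ ($h = 29233 - -15316 = 29233 + 15316 = 44549$)
$I = -68$ ($I = -8 - 60 = -68$)
$o{\left(Z \right)} = -3 + \frac{-68 + Z}{6 Z}$ ($o{\left(Z \right)} = -3 + \frac{Z - 68}{Z + 5 Z} = -3 + \frac{-68 + Z}{6 Z}$)
$\frac{o{\left(Y{\left(-17,11 \right)} \right)}}{h} = \frac{\frac{17}{6} \cdot \frac{1}{10} \left(-4 - 10\right)}{44549} = \frac{17}{6} \cdot \frac{1}{10} \left(-4 - 10\right) \frac{1}{44549} = \frac{17}{6} \cdot \frac{1}{10} \left(-14\right) \frac{1}{44549} = \left(- \frac{119}{30}\right) \frac{1}{44549} = - \frac{119}{1336470}$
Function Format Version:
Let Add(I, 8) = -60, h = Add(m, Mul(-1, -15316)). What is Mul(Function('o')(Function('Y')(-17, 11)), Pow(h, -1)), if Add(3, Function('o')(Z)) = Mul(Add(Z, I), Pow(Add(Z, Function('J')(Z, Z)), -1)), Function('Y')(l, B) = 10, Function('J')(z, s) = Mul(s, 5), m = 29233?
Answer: Rational(-119, 1336470) ≈ -8.9040e-5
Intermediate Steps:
Function('J')(z, s) = Mul(5, s)
h = 44549 (h = Add(29233, Mul(-1, -15316)) = Add(29233, 15316) = 44549)
I = -68 (I = Add(-8, -60) = -68)
Function('o')(Z) = Add(-3, Mul(Rational(1, 6), Pow(Z, -1), Add(-68, Z))) (Function('o')(Z) = Add(-3, Mul(Add(Z, -68), Pow(Add(Z, Mul(5, Z)), -1))) = Add(-3, Mul(Add(-68, Z), Pow(Mul(6, Z), -1))) = Add(-3, Mul(Add(-68, Z), Mul(Rational(1, 6), Pow(Z, -1)))) = Add(-3, Mul(Rational(1, 6), Pow(Z, -1), Add(-68, Z))))
Mul(Function('o')(Function('Y')(-17, 11)), Pow(h, -1)) = Mul(Mul(Rational(17, 6), Pow(10, -1), Add(-4, Mul(-1, 10))), Pow(44549, -1)) = Mul(Mul(Rational(17, 6), Rational(1, 10), Add(-4, -10)), Rational(1, 44549)) = Mul(Mul(Rational(17, 6), Rational(1, 10), -14), Rational(1, 44549)) = Mul(Rational(-119, 30), Rational(1, 44549)) = Rational(-119, 1336470)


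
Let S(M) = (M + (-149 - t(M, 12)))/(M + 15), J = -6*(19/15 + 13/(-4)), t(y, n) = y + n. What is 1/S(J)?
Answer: -269/1610 ≈ -0.16708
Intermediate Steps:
t(y, n) = n + y
J = 119/10 (J = -6*(19*(1/15) + 13*(-¼)) = -6*(19/15 - 13/4) = -6*(-119/60) = 119/10 ≈ 11.900)
S(M) = -161/(15 + M) (S(M) = (M + (-149 - (12 + M)))/(M + 15) = (M + (-149 + (-12 - M)))/(15 + M) = (M + (-161 - M))/(15 + M) = -161/(15 + M))
1/S(J) = 1/(-161/(15 + 119/10)) = 1/(-161/269/10) = 1/(-161*10/269) = 1/(-1610/269) = -269/1610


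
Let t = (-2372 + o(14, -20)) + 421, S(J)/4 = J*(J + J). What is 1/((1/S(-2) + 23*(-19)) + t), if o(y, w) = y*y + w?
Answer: -32/70783 ≈ -0.00045209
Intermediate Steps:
S(J) = 8*J² (S(J) = 4*(J*(J + J)) = 4*(J*(2*J)) = 4*(2*J²) = 8*J²)
o(y, w) = w + y² (o(y, w) = y² + w = w + y²)
t = -1775 (t = (-2372 + (-20 + 14²)) + 421 = (-2372 + (-20 + 196)) + 421 = (-2372 + 176) + 421 = -2196 + 421 = -1775)
1/((1/S(-2) + 23*(-19)) + t) = 1/((1/(8*(-2)²) + 23*(-19)) - 1775) = 1/((1/(8*4) - 437) - 1775) = 1/((1/32 - 437) - 1775) = 1/(-13983/32 - 1775) = 1/(-70783/32) = -32/70783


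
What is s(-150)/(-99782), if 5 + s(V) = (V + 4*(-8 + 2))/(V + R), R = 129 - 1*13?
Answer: -1/848147 ≈ -1.1790e-6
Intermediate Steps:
R = 116 (R = 129 - 13 = 116)
s(V) = -5 + (-24 + V)/(116 + V) (s(V) = -5 + (V + 4*(-8 + 2))/(V + 116) = -5 + (V + 4*(-6))/(116 + V) = -5 + (V - 24)/(116 + V) = -5 + (-24 + V)/(116 + V))
s(-150)/(-99782) = (4*(-151 - 1*(-150))/(116 - 150))/(-99782) = (4*(-151 + 150)/(-34))*(-1/99782) = (4*(-1/34)*(-1))*(-1/99782) = (2/17)*(-1/99782) = -1/848147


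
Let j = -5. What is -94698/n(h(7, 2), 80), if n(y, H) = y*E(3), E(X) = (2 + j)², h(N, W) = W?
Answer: -5261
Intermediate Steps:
E(X) = 9 (E(X) = (2 - 5)² = (-3)² = 9)
n(y, H) = 9*y (n(y, H) = y*9 = 9*y)
-94698/n(h(7, 2), 80) = -94698/(9*2) = -94698/18 = -94698*1/18 = -5261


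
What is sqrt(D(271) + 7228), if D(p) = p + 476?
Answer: 5*sqrt(319) ≈ 89.303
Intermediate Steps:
D(p) = 476 + p
sqrt(D(271) + 7228) = sqrt((476 + 271) + 7228) = sqrt(747 + 7228) = sqrt(7975) = 5*sqrt(319)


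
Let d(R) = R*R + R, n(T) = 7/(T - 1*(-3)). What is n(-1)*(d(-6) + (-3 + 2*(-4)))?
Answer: 133/2 ≈ 66.500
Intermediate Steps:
n(T) = 7/(3 + T) (n(T) = 7/(T + 3) = 7/(3 + T))
d(R) = R + R² (d(R) = R² + R = R + R²)
n(-1)*(d(-6) + (-3 + 2*(-4))) = (7/(3 - 1))*(-6*(1 - 6) + (-3 + 2*(-4))) = (7/2)*(-6*(-5) + (-3 - 8)) = (7*(½))*(30 - 11) = (7/2)*19 = 133/2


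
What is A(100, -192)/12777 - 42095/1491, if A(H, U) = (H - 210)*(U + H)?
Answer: -174252965/6350169 ≈ -27.441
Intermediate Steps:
A(H, U) = (-210 + H)*(H + U)
A(100, -192)/12777 - 42095/1491 = (100**2 - 210*100 - 210*(-192) + 100*(-192))/12777 - 42095/1491 = (10000 - 21000 + 40320 - 19200)*(1/12777) - 42095*1/1491 = 10120*(1/12777) - 42095/1491 = 10120/12777 - 42095/1491 = -174252965/6350169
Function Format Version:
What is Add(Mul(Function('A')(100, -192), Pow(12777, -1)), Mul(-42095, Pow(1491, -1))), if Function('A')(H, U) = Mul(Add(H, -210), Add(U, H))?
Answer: Rational(-174252965, 6350169) ≈ -27.441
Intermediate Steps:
Function('A')(H, U) = Mul(Add(-210, H), Add(H, U))
Add(Mul(Function('A')(100, -192), Pow(12777, -1)), Mul(-42095, Pow(1491, -1))) = Add(Mul(Add(Pow(100, 2), Mul(-210, 100), Mul(-210, -192), Mul(100, -192)), Pow(12777, -1)), Mul(-42095, Pow(1491, -1))) = Add(Mul(Add(10000, -21000, 40320, -19200), Rational(1, 12777)), Mul(-42095, Rational(1, 1491))) = Add(Mul(10120, Rational(1, 12777)), Rational(-42095, 1491)) = Add(Rational(10120, 12777), Rational(-42095, 1491)) = Rational(-174252965, 6350169)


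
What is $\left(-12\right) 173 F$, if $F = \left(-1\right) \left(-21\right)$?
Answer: $-43596$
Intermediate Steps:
$F = 21$
$\left(-12\right) 173 F = \left(-12\right) 173 \cdot 21 = \left(-2076\right) 21 = -43596$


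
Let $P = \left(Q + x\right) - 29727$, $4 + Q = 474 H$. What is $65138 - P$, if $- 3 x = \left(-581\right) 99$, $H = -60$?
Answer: $104136$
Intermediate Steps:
$Q = -28444$ ($Q = -4 + 474 \left(-60\right) = -4 - 28440 = -28444$)
$x = 19173$ ($x = - \frac{\left(-581\right) 99}{3} = \left(- \frac{1}{3}\right) \left(-57519\right) = 19173$)
$P = -38998$ ($P = \left(-28444 + 19173\right) - 29727 = -9271 - 29727 = -38998$)
$65138 - P = 65138 - -38998 = 65138 + 38998 = 104136$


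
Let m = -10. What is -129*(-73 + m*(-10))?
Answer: -3483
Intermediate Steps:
-129*(-73 + m*(-10)) = -129*(-73 - 10*(-10)) = -129*(-73 + 100) = -129*27 = -3483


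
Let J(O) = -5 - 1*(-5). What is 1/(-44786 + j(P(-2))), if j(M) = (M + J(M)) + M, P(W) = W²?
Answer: -1/44778 ≈ -2.2332e-5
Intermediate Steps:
J(O) = 0 (J(O) = -5 + 5 = 0)
j(M) = 2*M (j(M) = (M + 0) + M = M + M = 2*M)
1/(-44786 + j(P(-2))) = 1/(-44786 + 2*(-2)²) = 1/(-44786 + 2*4) = 1/(-44786 + 8) = 1/(-44778) = -1/44778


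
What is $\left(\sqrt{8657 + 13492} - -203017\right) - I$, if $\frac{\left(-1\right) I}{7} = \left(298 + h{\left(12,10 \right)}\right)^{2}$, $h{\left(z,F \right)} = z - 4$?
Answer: $858469 + 3 \sqrt{2461} \approx 8.5862 \cdot 10^{5}$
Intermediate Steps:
$h{\left(z,F \right)} = -4 + z$ ($h{\left(z,F \right)} = z - 4 = -4 + z$)
$I = -655452$ ($I = - 7 \left(298 + \left(-4 + 12\right)\right)^{2} = - 7 \left(298 + 8\right)^{2} = - 7 \cdot 306^{2} = \left(-7\right) 93636 = -655452$)
$\left(\sqrt{8657 + 13492} - -203017\right) - I = \left(\sqrt{8657 + 13492} - -203017\right) - -655452 = \left(\sqrt{22149} + 203017\right) + 655452 = \left(3 \sqrt{2461} + 203017\right) + 655452 = \left(203017 + 3 \sqrt{2461}\right) + 655452 = 858469 + 3 \sqrt{2461}$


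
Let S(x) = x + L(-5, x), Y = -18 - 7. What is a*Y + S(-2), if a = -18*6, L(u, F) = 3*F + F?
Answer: 2690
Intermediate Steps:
L(u, F) = 4*F
a = -108
Y = -25
S(x) = 5*x (S(x) = x + 4*x = 5*x)
a*Y + S(-2) = -108*(-25) + 5*(-2) = 2700 - 10 = 2690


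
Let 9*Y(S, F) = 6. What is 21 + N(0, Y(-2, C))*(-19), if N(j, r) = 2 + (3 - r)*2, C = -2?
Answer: -317/3 ≈ -105.67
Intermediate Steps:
Y(S, F) = ⅔ (Y(S, F) = (⅑)*6 = ⅔)
N(j, r) = 8 - 2*r (N(j, r) = 2 + (6 - 2*r) = 8 - 2*r)
21 + N(0, Y(-2, C))*(-19) = 21 + (8 - 2*⅔)*(-19) = 21 + (8 - 4/3)*(-19) = 21 + (20/3)*(-19) = 21 - 380/3 = -317/3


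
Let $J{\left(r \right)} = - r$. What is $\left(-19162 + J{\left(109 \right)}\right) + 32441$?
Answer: $13170$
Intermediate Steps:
$\left(-19162 + J{\left(109 \right)}\right) + 32441 = \left(-19162 - 109\right) + 32441 = -19271 + 32441 = 13170$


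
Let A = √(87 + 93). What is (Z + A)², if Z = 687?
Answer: 472149 + 8244*√5 ≈ 4.9058e+5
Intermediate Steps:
A = 6*√5 (A = √180 = 6*√5 ≈ 13.416)
(Z + A)² = (687 + 6*√5)²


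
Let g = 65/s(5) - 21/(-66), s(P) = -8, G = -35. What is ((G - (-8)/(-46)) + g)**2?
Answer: 7567782049/4096576 ≈ 1847.3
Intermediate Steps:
g = -687/88 (g = 65/(-8) - 21/(-66) = 65*(-1/8) - 21*(-1/66) = -65/8 + 7/22 = -687/88 ≈ -7.8068)
((G - (-8)/(-46)) + g)**2 = ((-35 - (-8)/(-46)) - 687/88)**2 = ((-35 - (-8)*(-1)/46) - 687/88)**2 = ((-35 - 1*4/23) - 687/88)**2 = ((-35 - 4/23) - 687/88)**2 = (-809/23 - 687/88)**2 = (-86993/2024)**2 = 7567782049/4096576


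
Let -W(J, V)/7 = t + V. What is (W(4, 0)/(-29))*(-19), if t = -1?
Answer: 133/29 ≈ 4.5862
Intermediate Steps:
W(J, V) = 7 - 7*V (W(J, V) = -7*(-1 + V) = 7 - 7*V)
(W(4, 0)/(-29))*(-19) = ((7 - 7*0)/(-29))*(-19) = ((7 + 0)*(-1/29))*(-19) = (7*(-1/29))*(-19) = -7/29*(-19) = 133/29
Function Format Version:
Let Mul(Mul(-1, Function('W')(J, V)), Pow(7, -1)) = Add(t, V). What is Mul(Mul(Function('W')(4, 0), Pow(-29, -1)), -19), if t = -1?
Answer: Rational(133, 29) ≈ 4.5862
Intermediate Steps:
Function('W')(J, V) = Add(7, Mul(-7, V)) (Function('W')(J, V) = Mul(-7, Add(-1, V)) = Add(7, Mul(-7, V)))
Mul(Mul(Function('W')(4, 0), Pow(-29, -1)), -19) = Mul(Mul(Add(7, Mul(-7, 0)), Pow(-29, -1)), -19) = Mul(Mul(Add(7, 0), Rational(-1, 29)), -19) = Mul(Mul(7, Rational(-1, 29)), -19) = Mul(Rational(-7, 29), -19) = Rational(133, 29)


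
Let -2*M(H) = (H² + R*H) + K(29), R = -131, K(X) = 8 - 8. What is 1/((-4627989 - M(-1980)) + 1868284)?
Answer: -1/669815 ≈ -1.4930e-6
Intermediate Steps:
K(X) = 0
M(H) = -H²/2 + 131*H/2 (M(H) = -((H² - 131*H) + 0)/2 = -(H² - 131*H)/2 = -H²/2 + 131*H/2)
1/((-4627989 - M(-1980)) + 1868284) = 1/((-4627989 - (-1980)*(131 - 1*(-1980))/2) + 1868284) = 1/((-4627989 - (-1980)*(131 + 1980)/2) + 1868284) = 1/((-4627989 - (-1980)*2111/2) + 1868284) = 1/((-4627989 - 1*(-2089890)) + 1868284) = 1/((-4627989 + 2089890) + 1868284) = 1/(-2538099 + 1868284) = 1/(-669815) = -1/669815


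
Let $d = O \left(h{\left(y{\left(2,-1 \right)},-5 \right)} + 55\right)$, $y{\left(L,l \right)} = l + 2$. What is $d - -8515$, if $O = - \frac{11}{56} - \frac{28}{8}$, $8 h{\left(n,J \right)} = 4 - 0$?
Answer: $\frac{930703}{112} \approx 8309.8$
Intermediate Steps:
$y{\left(L,l \right)} = 2 + l$
$h{\left(n,J \right)} = \frac{1}{2}$ ($h{\left(n,J \right)} = \frac{4 - 0}{8} = \frac{4 + 0}{8} = \frac{1}{8} \cdot 4 = \frac{1}{2}$)
$O = - \frac{207}{56}$ ($O = \left(-11\right) \frac{1}{56} - \frac{7}{2} = - \frac{11}{56} - \frac{7}{2} = - \frac{207}{56} \approx -3.6964$)
$d = - \frac{22977}{112}$ ($d = - \frac{207 \left(\frac{1}{2} + 55\right)}{56} = \left(- \frac{207}{56}\right) \frac{111}{2} = - \frac{22977}{112} \approx -205.15$)
$d - -8515 = - \frac{22977}{112} - -8515 = - \frac{22977}{112} + 8515 = \frac{930703}{112}$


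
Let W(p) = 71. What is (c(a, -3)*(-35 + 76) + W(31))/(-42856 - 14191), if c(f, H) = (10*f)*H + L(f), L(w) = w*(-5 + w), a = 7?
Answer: 7965/57047 ≈ 0.13962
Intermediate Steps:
c(f, H) = f*(-5 + f) + 10*H*f (c(f, H) = (10*f)*H + f*(-5 + f) = 10*H*f + f*(-5 + f) = f*(-5 + f) + 10*H*f)
(c(a, -3)*(-35 + 76) + W(31))/(-42856 - 14191) = ((7*(-5 + 7 + 10*(-3)))*(-35 + 76) + 71)/(-42856 - 14191) = ((7*(-5 + 7 - 30))*41 + 71)/(-57047) = ((7*(-28))*41 + 71)*(-1/57047) = (-196*41 + 71)*(-1/57047) = (-8036 + 71)*(-1/57047) = -7965*(-1/57047) = 7965/57047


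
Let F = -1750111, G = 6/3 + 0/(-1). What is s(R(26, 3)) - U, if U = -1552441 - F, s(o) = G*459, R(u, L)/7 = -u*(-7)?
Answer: -196752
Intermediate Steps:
G = 2 (G = 6*(⅓) + 0*(-1) = 2 + 0 = 2)
R(u, L) = 49*u (R(u, L) = 7*(-u*(-7)) = 7*(7*u) = 49*u)
s(o) = 918 (s(o) = 2*459 = 918)
U = 197670 (U = -1552441 - 1*(-1750111) = -1552441 + 1750111 = 197670)
s(R(26, 3)) - U = 918 - 1*197670 = 918 - 197670 = -196752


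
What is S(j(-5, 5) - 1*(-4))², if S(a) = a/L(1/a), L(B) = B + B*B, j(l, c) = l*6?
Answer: 308915776/625 ≈ 4.9427e+5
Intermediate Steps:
j(l, c) = 6*l
L(B) = B + B²
S(a) = a²/(1 + 1/a) (S(a) = a/(((1 + 1/a)/a)) = a*(a/(1 + 1/a)) = a²/(1 + 1/a))
S(j(-5, 5) - 1*(-4))² = ((6*(-5) - 1*(-4))³/(1 + (6*(-5) - 1*(-4))))² = ((-30 + 4)³/(1 + (-30 + 4)))² = ((-26)³/(1 - 26))² = (-17576/(-25))² = (-17576*(-1/25))² = (17576/25)² = 308915776/625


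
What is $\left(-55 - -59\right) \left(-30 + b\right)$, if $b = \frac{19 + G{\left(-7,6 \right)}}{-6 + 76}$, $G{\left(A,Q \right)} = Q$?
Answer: $- \frac{830}{7} \approx -118.57$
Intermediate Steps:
$b = \frac{5}{14}$ ($b = \frac{19 + 6}{-6 + 76} = \frac{25}{70} = 25 \cdot \frac{1}{70} = \frac{5}{14} \approx 0.35714$)
$\left(-55 - -59\right) \left(-30 + b\right) = \left(-55 - -59\right) \left(-30 + \frac{5}{14}\right) = \left(-55 + 59\right) \left(- \frac{415}{14}\right) = 4 \left(- \frac{415}{14}\right) = - \frac{830}{7}$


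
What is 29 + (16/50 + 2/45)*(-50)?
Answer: 97/9 ≈ 10.778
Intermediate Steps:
29 + (16/50 + 2/45)*(-50) = 29 + (16*(1/50) + 2*(1/45))*(-50) = 29 + (8/25 + 2/45)*(-50) = 29 + (82/225)*(-50) = 29 - 164/9 = 97/9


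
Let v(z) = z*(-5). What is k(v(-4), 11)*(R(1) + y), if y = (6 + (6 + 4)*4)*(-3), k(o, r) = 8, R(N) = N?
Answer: -1096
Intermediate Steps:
v(z) = -5*z
y = -138 (y = (6 + 10*4)*(-3) = (6 + 40)*(-3) = 46*(-3) = -138)
k(v(-4), 11)*(R(1) + y) = 8*(1 - 138) = 8*(-137) = -1096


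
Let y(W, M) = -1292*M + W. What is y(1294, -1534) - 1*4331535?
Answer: -2348313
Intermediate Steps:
y(W, M) = W - 1292*M
y(1294, -1534) - 1*4331535 = (1294 - 1292*(-1534)) - 1*4331535 = (1294 + 1981928) - 4331535 = 1983222 - 4331535 = -2348313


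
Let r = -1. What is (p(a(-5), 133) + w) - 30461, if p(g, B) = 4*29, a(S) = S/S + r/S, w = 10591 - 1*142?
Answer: -19896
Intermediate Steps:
w = 10449 (w = 10591 - 142 = 10449)
a(S) = 1 - 1/S (a(S) = S/S - 1/S = 1 - 1/S)
p(g, B) = 116
(p(a(-5), 133) + w) - 30461 = (116 + 10449) - 30461 = 10565 - 30461 = -19896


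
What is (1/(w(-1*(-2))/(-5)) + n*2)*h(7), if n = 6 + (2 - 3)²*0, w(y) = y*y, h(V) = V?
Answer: 301/4 ≈ 75.250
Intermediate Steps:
w(y) = y²
n = 6 (n = 6 + (-1)²*0 = 6 + 1*0 = 6 + 0 = 6)
(1/(w(-1*(-2))/(-5)) + n*2)*h(7) = (1/((-1*(-2))²/(-5)) + 6*2)*7 = (1/(2²*(-⅕)) + 12)*7 = (1/(4*(-⅕)) + 12)*7 = (1/(-⅘) + 12)*7 = (-5/4 + 12)*7 = (43/4)*7 = 301/4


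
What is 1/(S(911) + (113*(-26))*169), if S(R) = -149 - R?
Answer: -1/497582 ≈ -2.0097e-6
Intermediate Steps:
1/(S(911) + (113*(-26))*169) = 1/((-149 - 1*911) + (113*(-26))*169) = 1/((-149 - 911) - 2938*169) = 1/(-1060 - 496522) = 1/(-497582) = -1/497582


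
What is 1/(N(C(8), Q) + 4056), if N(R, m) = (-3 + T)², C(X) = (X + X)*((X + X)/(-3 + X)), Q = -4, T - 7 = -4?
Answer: 1/4056 ≈ 0.00024655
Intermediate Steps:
T = 3 (T = 7 - 4 = 3)
C(X) = 4*X²/(-3 + X) (C(X) = (2*X)*((2*X)/(-3 + X)) = (2*X)*(2*X/(-3 + X)) = 4*X²/(-3 + X))
N(R, m) = 0 (N(R, m) = (-3 + 3)² = 0² = 0)
1/(N(C(8), Q) + 4056) = 1/(0 + 4056) = 1/4056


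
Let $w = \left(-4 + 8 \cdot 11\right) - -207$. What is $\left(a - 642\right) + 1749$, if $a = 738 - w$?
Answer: $1554$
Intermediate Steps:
$w = 291$ ($w = \left(-4 + 88\right) + 207 = 84 + 207 = 291$)
$a = 447$ ($a = 738 - 291 = 447$)
$\left(a - 642\right) + 1749 = \left(447 - 642\right) + 1749 = -195 + 1749 = 1554$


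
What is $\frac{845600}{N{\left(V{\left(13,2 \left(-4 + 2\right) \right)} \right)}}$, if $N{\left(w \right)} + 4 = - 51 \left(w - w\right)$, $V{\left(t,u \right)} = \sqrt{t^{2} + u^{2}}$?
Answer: $-211400$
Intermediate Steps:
$N{\left(w \right)} = -4$ ($N{\left(w \right)} = -4 - 51 \left(w - w\right) = -4 - 0 = -4 + 0 = -4$)
$\frac{845600}{N{\left(V{\left(13,2 \left(-4 + 2\right) \right)} \right)}} = \frac{845600}{-4} = 845600 \left(- \frac{1}{4}\right) = -211400$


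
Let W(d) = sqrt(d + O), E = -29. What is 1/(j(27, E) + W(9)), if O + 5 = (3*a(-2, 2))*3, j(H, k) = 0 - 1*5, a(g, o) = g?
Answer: -5/39 - I*sqrt(14)/39 ≈ -0.12821 - 0.09594*I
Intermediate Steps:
j(H, k) = -5 (j(H, k) = 0 - 5 = -5)
O = -23 (O = -5 + (3*(-2))*3 = -5 - 6*3 = -5 - 18 = -23)
W(d) = sqrt(-23 + d) (W(d) = sqrt(d - 23) = sqrt(-23 + d))
1/(j(27, E) + W(9)) = 1/(-5 + sqrt(-23 + 9)) = 1/(-5 + sqrt(-14)) = 1/(-5 + I*sqrt(14))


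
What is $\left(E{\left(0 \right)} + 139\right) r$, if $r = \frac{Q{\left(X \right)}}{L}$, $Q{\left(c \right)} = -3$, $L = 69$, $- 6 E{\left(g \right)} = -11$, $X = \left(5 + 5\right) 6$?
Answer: $- \frac{845}{138} \approx -6.1232$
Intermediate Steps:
$X = 60$ ($X = 10 \cdot 6 = 60$)
$E{\left(g \right)} = \frac{11}{6}$ ($E{\left(g \right)} = \left(- \frac{1}{6}\right) \left(-11\right) = \frac{11}{6}$)
$r = - \frac{1}{23}$ ($r = - \frac{3}{69} = \left(-3\right) \frac{1}{69} = - \frac{1}{23} \approx -0.043478$)
$\left(E{\left(0 \right)} + 139\right) r = \left(\frac{11}{6} + 139\right) \left(- \frac{1}{23}\right) = \frac{845}{6} \left(- \frac{1}{23}\right) = - \frac{845}{138}$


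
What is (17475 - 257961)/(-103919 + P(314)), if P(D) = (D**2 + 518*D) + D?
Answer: -240486/157643 ≈ -1.5255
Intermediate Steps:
P(D) = D**2 + 519*D
(17475 - 257961)/(-103919 + P(314)) = (17475 - 257961)/(-103919 + 314*(519 + 314)) = -240486/(-103919 + 314*833) = -240486/(-103919 + 261562) = -240486/157643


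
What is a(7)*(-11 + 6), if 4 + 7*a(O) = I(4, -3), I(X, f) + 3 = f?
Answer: 50/7 ≈ 7.1429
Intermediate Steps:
I(X, f) = -3 + f
a(O) = -10/7 (a(O) = -4/7 + (-3 - 3)/7 = -4/7 + (⅐)*(-6) = -4/7 - 6/7 = -10/7)
a(7)*(-11 + 6) = -10*(-11 + 6)/7 = -10/7*(-5) = 50/7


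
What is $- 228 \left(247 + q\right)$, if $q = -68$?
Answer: $-40812$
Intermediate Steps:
$- 228 \left(247 + q\right) = - 228 \left(247 - 68\right) = \left(-228\right) 179 = -40812$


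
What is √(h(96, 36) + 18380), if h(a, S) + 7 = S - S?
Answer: √18373 ≈ 135.55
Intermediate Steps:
h(a, S) = -7 (h(a, S) = -7 + (S - S) = -7 + 0 = -7)
√(h(96, 36) + 18380) = √(-7 + 18380) = √18373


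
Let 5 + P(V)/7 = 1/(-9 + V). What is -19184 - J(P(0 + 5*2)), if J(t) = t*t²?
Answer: 2768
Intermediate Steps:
P(V) = -35 + 7/(-9 + V)
J(t) = t³
-19184 - J(P(0 + 5*2)) = -19184 - (7*(46 - 5*(0 + 5*2))/(-9 + (0 + 5*2)))³ = -19184 - (7*(46 - 5*(0 + 10))/(-9 + (0 + 10)))³ = -19184 - (7*(46 - 5*10)/(-9 + 10))³ = -19184 - (7*(46 - 50)/1)³ = -19184 - (7*1*(-4))³ = -19184 - 1*(-28)³ = -19184 - 1*(-21952) = -19184 + 21952 = 2768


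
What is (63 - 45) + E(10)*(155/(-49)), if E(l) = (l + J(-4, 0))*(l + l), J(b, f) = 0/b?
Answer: -30118/49 ≈ -614.65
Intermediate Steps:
J(b, f) = 0
E(l) = 2*l² (E(l) = (l + 0)*(l + l) = l*(2*l) = 2*l²)
(63 - 45) + E(10)*(155/(-49)) = (63 - 45) + (2*10²)*(155/(-49)) = 18 + (2*100)*(155*(-1/49)) = 18 + 200*(-155/49) = 18 - 31000/49 = -30118/49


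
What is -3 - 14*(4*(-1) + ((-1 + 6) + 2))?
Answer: -45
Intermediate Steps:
-3 - 14*(4*(-1) + ((-1 + 6) + 2)) = -3 - 14*(-4 + (5 + 2)) = -3 - 14*(-4 + 7) = -3 - 14*3 = -3 - 42 = -45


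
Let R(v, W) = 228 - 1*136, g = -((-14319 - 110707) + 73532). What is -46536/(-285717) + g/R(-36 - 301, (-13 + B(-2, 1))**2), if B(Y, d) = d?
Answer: 2452832085/4380994 ≈ 559.88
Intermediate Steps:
g = 51494 (g = -(-125026 + 73532) = -1*(-51494) = 51494)
R(v, W) = 92 (R(v, W) = 228 - 136 = 92)
-46536/(-285717) + g/R(-36 - 301, (-13 + B(-2, 1))**2) = -46536/(-285717) + 51494/92 = -46536*(-1/285717) + 51494*(1/92) = 15512/95239 + 25747/46 = 2452832085/4380994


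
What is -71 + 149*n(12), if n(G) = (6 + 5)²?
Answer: 17958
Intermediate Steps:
n(G) = 121 (n(G) = 11² = 121)
-71 + 149*n(12) = -71 + 149*121 = -71 + 18029 = 17958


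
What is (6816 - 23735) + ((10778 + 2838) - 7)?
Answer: -3310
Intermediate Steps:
(6816 - 23735) + ((10778 + 2838) - 7) = -16919 + (13616 - 7) = -16919 + 13609 = -3310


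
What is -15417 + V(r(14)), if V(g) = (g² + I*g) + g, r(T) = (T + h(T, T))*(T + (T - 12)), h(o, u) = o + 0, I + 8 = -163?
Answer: 109127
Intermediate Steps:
I = -171 (I = -8 - 163 = -171)
h(o, u) = o
r(T) = 2*T*(-12 + 2*T) (r(T) = (T + T)*(T + (T - 12)) = (2*T)*(T + (-12 + T)) = (2*T)*(-12 + 2*T) = 2*T*(-12 + 2*T))
V(g) = g² - 170*g (V(g) = (g² - 171*g) + g = g² - 170*g)
-15417 + V(r(14)) = -15417 + (4*14*(-6 + 14))*(-170 + 4*14*(-6 + 14)) = -15417 + (4*14*8)*(-170 + 4*14*8) = -15417 + 448*(-170 + 448) = -15417 + 448*278 = -15417 + 124544 = 109127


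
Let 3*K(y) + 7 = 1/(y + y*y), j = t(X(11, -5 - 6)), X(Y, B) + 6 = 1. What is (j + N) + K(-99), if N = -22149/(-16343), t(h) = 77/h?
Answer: -38953477391/2378396790 ≈ -16.378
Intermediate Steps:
X(Y, B) = -5 (X(Y, B) = -6 + 1 = -5)
j = -77/5 (j = 77/(-5) = 77*(-1/5) = -77/5 ≈ -15.400)
N = 22149/16343 (N = -22149*(-1/16343) = 22149/16343 ≈ 1.3553)
K(y) = -7/3 + 1/(3*(y + y**2)) (K(y) = -7/3 + 1/(3*(y + y*y)) = -7/3 + 1/(3*(y + y**2)))
(j + N) + K(-99) = (-77/5 + 22149/16343) + (1/3)*(1 - 7*(-99) - 7*(-99)**2)/(-99*(1 - 99)) = -1147666/81715 + (1/3)*(-1/99)*(1 + 693 - 7*9801)/(-98) = -1147666/81715 + (1/3)*(-1/99)*(-1/98)*(1 + 693 - 68607) = -1147666/81715 + (1/3)*(-1/99)*(-1/98)*(-67913) = -1147666/81715 - 67913/29106 = -38953477391/2378396790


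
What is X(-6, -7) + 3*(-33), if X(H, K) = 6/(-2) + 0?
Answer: -102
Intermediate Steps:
X(H, K) = -3 (X(H, K) = 6*(-1/2) + 0 = -3 + 0 = -3)
X(-6, -7) + 3*(-33) = -3 + 3*(-33) = -3 - 99 = -102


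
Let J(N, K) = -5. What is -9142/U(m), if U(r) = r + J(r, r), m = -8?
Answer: 9142/13 ≈ 703.23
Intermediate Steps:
U(r) = -5 + r (U(r) = r - 5 = -5 + r)
-9142/U(m) = -9142/(-5 - 8) = -9142/(-13) = -9142*(-1/13) = 9142/13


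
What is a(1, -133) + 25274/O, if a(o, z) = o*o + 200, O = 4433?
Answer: 916307/4433 ≈ 206.70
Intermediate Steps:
a(o, z) = 200 + o² (a(o, z) = o² + 200 = 200 + o²)
a(1, -133) + 25274/O = (200 + 1²) + 25274/4433 = (200 + 1) + 25274*(1/4433) = 201 + 25274/4433 = 916307/4433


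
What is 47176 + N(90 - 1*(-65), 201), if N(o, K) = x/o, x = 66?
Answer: 7312346/155 ≈ 47176.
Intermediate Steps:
N(o, K) = 66/o
47176 + N(90 - 1*(-65), 201) = 47176 + 66/(90 - 1*(-65)) = 47176 + 66/(90 + 65) = 47176 + 66/155 = 7312346/155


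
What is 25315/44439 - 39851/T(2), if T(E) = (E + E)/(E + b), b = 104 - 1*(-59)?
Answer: -292204765925/177756 ≈ -1.6439e+6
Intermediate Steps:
b = 163 (b = 104 + 59 = 163)
T(E) = 2*E/(163 + E) (T(E) = (E + E)/(E + 163) = (2*E)/(163 + E) = 2*E/(163 + E))
25315/44439 - 39851/T(2) = 25315/44439 - 39851/(2*2/(163 + 2)) = 25315*(1/44439) - 39851/(2*2/165) = 25315/44439 - 39851/(2*2*(1/165)) = 25315/44439 - 39851/4/165 = 25315/44439 - 39851*165/4 = 25315/44439 - 6575415/4 = -292204765925/177756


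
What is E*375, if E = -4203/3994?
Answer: -1576125/3994 ≈ -394.62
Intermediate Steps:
E = -4203/3994 (E = -4203*1/3994 = -4203/3994 ≈ -1.0523)
E*375 = -4203/3994*375 = -1576125/3994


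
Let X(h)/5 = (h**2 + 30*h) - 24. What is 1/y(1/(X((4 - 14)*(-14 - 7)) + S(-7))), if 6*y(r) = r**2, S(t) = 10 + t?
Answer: 380670274134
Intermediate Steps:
X(h) = -120 + 5*h**2 + 150*h (X(h) = 5*((h**2 + 30*h) - 24) = 5*(-24 + h**2 + 30*h) = -120 + 5*h**2 + 150*h)
y(r) = r**2/6
1/y(1/(X((4 - 14)*(-14 - 7)) + S(-7))) = 1/((1/((-120 + 5*((4 - 14)*(-14 - 7))**2 + 150*((4 - 14)*(-14 - 7))) + (10 - 7)))**2/6) = 1/((1/((-120 + 5*(-10*(-21))**2 + 150*(-10*(-21))) + 3))**2/6) = 1/((1/((-120 + 5*210**2 + 150*210) + 3))**2/6) = 1/((1/((-120 + 5*44100 + 31500) + 3))**2/6) = 1/((1/((-120 + 220500 + 31500) + 3))**2/6) = 1/((1/(251880 + 3))**2/6) = 1/((1/251883)**2/6) = 1/((1/6)*(1/63445045689)) = 1/(1/380670274134) = 380670274134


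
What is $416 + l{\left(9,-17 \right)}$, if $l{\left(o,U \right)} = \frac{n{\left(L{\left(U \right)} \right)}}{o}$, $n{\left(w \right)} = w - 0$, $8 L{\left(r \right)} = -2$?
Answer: $\frac{14975}{36} \approx 415.97$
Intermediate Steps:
$L{\left(r \right)} = - \frac{1}{4}$ ($L{\left(r \right)} = \frac{1}{8} \left(-2\right) = - \frac{1}{4}$)
$n{\left(w \right)} = w$ ($n{\left(w \right)} = w + 0 = w$)
$l{\left(o,U \right)} = - \frac{1}{4 o}$
$416 + l{\left(9,-17 \right)} = 416 - \frac{1}{4 \cdot 9} = 416 - \frac{1}{36} = \frac{14975}{36}$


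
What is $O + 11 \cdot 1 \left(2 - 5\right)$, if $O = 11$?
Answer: $-22$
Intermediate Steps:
$O + 11 \cdot 1 \left(2 - 5\right) = 11 + 11 \cdot 1 \left(2 - 5\right) = 11 + 11 \cdot 1 \left(-3\right) = 11 + 11 \left(-3\right) = 11 - 33 = -22$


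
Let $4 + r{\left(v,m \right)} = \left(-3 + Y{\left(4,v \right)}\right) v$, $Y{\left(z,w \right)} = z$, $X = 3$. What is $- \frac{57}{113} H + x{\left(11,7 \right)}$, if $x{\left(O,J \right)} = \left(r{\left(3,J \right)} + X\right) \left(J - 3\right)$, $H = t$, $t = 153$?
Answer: $- \frac{7817}{113} \approx -69.177$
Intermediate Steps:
$r{\left(v,m \right)} = -4 + v$ ($r{\left(v,m \right)} = -4 + \left(-3 + 4\right) v = -4 + 1 v = -4 + v$)
$H = 153$
$x{\left(O,J \right)} = -6 + 2 J$ ($x{\left(O,J \right)} = \left(\left(-4 + 3\right) + 3\right) \left(J - 3\right) = \left(-1 + 3\right) \left(-3 + J\right) = 2 \left(-3 + J\right) = -6 + 2 J$)
$- \frac{57}{113} H + x{\left(11,7 \right)} = - \frac{57}{113} \cdot 153 + \left(-6 + 2 \cdot 7\right) = \left(-57\right) \frac{1}{113} \cdot 153 + \left(-6 + 14\right) = \left(- \frac{57}{113}\right) 153 + 8 = - \frac{8721}{113} + 8 = - \frac{7817}{113}$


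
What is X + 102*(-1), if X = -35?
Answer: -137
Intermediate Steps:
X + 102*(-1) = -35 + 102*(-1) = -35 - 102 = -137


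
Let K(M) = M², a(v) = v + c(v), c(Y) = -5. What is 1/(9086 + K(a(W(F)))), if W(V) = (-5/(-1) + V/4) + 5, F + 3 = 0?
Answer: 16/145665 ≈ 0.00010984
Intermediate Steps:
F = -3 (F = -3 + 0 = -3)
W(V) = 10 + V/4 (W(V) = (-5*(-1) + V*(¼)) + 5 = (5 + V/4) + 5 = 10 + V/4)
a(v) = -5 + v (a(v) = v - 5 = -5 + v)
1/(9086 + K(a(W(F)))) = 1/(9086 + (-5 + (10 + (¼)*(-3)))²) = 1/(9086 + (-5 + (10 - ¾))²) = 1/(9086 + (-5 + 37/4)²) = 1/(9086 + (17/4)²) = 1/(9086 + 289/16) = 1/(145665/16) = 16/145665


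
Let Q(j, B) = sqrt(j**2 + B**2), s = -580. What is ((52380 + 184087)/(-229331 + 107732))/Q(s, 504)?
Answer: -236467*sqrt(36901)/17948498796 ≈ -0.0025308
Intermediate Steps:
Q(j, B) = sqrt(B**2 + j**2)
((52380 + 184087)/(-229331 + 107732))/Q(s, 504) = ((52380 + 184087)/(-229331 + 107732))/(sqrt(504**2 + (-580)**2)) = (236467/(-121599))/(sqrt(254016 + 336400)) = (236467*(-1/121599))/(sqrt(590416)) = -236467*sqrt(36901)/147604/121599 = -236467*sqrt(36901)/17948498796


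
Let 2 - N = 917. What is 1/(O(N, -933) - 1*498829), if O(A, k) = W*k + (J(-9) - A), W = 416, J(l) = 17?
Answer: -1/886025 ≈ -1.1286e-6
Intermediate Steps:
N = -915 (N = 2 - 1*917 = 2 - 917 = -915)
O(A, k) = 17 - A + 416*k (O(A, k) = 416*k + (17 - A) = 17 - A + 416*k)
1/(O(N, -933) - 1*498829) = 1/((17 - 1*(-915) + 416*(-933)) - 1*498829) = 1/((17 + 915 - 388128) - 498829) = 1/(-387196 - 498829) = 1/(-886025) = -1/886025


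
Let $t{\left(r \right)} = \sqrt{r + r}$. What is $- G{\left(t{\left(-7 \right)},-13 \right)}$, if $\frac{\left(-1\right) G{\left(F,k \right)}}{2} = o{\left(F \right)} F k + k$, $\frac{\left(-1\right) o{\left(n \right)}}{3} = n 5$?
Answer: $-5486$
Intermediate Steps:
$o{\left(n \right)} = - 15 n$ ($o{\left(n \right)} = - 3 n 5 = - 3 \cdot 5 n = - 15 n$)
$t{\left(r \right)} = \sqrt{2} \sqrt{r}$ ($t{\left(r \right)} = \sqrt{2 r} = \sqrt{2} \sqrt{r}$)
$G{\left(F,k \right)} = - 2 k + 30 k F^{2}$ ($G{\left(F,k \right)} = - 2 \left(- 15 F F k + k\right) = - 2 \left(- 15 F^{2} k + k\right) = - 2 \left(- 15 k F^{2} + k\right) = - 2 \left(k - 15 k F^{2}\right) = - 2 k + 30 k F^{2}$)
$- G{\left(t{\left(-7 \right)},-13 \right)} = - 2 \left(-13\right) \left(-1 + 15 \left(\sqrt{2} \sqrt{-7}\right)^{2}\right) = - 2 \left(-13\right) \left(-1 + 15 \left(\sqrt{2} i \sqrt{7}\right)^{2}\right) = - 2 \left(-13\right) \left(-1 + 15 \left(i \sqrt{14}\right)^{2}\right) = - 2 \left(-13\right) \left(-1 + 15 \left(-14\right)\right) = - 2 \left(-13\right) \left(-1 - 210\right) = - 2 \left(-13\right) \left(-211\right) = \left(-1\right) 5486 = -5486$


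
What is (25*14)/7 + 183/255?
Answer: 4311/85 ≈ 50.718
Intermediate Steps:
(25*14)/7 + 183/255 = 350*(1/7) + 183*(1/255) = 50 + 61/85 = 4311/85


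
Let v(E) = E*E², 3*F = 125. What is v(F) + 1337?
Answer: 1989224/27 ≈ 73675.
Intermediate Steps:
F = 125/3 (F = (⅓)*125 = 125/3 ≈ 41.667)
v(E) = E³
v(F) + 1337 = (125/3)³ + 1337 = 1953125/27 + 1337 = 1989224/27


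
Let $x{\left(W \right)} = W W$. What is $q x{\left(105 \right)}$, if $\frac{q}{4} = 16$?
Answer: $705600$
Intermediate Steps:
$x{\left(W \right)} = W^{2}$
$q = 64$ ($q = 4 \cdot 16 = 64$)
$q x{\left(105 \right)} = 64 \cdot 105^{2} = 64 \cdot 11025 = 705600$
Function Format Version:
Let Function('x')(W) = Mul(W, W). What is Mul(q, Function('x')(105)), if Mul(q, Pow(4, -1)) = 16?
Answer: 705600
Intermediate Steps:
Function('x')(W) = Pow(W, 2)
q = 64 (q = Mul(4, 16) = 64)
Mul(q, Function('x')(105)) = Mul(64, Pow(105, 2)) = Mul(64, 11025) = 705600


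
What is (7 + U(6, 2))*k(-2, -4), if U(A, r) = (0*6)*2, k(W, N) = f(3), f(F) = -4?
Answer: -28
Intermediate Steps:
k(W, N) = -4
U(A, r) = 0 (U(A, r) = 0*2 = 0)
(7 + U(6, 2))*k(-2, -4) = (7 + 0)*(-4) = 7*(-4) = -28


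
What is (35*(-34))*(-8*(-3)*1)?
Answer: -28560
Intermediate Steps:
(35*(-34))*(-8*(-3)*1) = -1190*(-2*(-12)) = -28560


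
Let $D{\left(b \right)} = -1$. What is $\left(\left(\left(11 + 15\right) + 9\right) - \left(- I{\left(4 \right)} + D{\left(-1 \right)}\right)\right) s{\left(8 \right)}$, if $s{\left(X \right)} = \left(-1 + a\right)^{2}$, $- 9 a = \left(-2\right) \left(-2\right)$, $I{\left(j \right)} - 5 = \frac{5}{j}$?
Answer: $\frac{28561}{324} \approx 88.151$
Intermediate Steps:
$I{\left(j \right)} = 5 + \frac{5}{j}$
$a = - \frac{4}{9}$ ($a = - \frac{\left(-2\right) \left(-2\right)}{9} = \left(- \frac{1}{9}\right) 4 = - \frac{4}{9} \approx -0.44444$)
$s{\left(X \right)} = \frac{169}{81}$ ($s{\left(X \right)} = \left(-1 - \frac{4}{9}\right)^{2} = \left(- \frac{13}{9}\right)^{2} = \frac{169}{81}$)
$\left(\left(\left(11 + 15\right) + 9\right) - \left(- I{\left(4 \right)} + D{\left(-1 \right)}\right)\right) s{\left(8 \right)} = \left(\left(\left(11 + 15\right) + 9\right) + \left(\left(5 + \frac{5}{4}\right) - -1\right)\right) \frac{169}{81} = \left(\left(26 + 9\right) + \left(\left(5 + 5 \cdot \frac{1}{4}\right) + 1\right)\right) \frac{169}{81} = \left(35 + \left(\left(5 + \frac{5}{4}\right) + 1\right)\right) \frac{169}{81} = \left(35 + \left(\frac{25}{4} + 1\right)\right) \frac{169}{81} = \left(35 + \frac{29}{4}\right) \frac{169}{81} = \frac{169}{4} \cdot \frac{169}{81} = \frac{28561}{324}$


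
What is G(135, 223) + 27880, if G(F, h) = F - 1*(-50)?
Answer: 28065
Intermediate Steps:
G(F, h) = 50 + F (G(F, h) = F + 50 = 50 + F)
G(135, 223) + 27880 = (50 + 135) + 27880 = 185 + 27880 = 28065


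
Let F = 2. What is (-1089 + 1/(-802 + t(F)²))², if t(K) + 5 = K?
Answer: 745766962084/628849 ≈ 1.1859e+6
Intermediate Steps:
t(K) = -5 + K
(-1089 + 1/(-802 + t(F)²))² = (-1089 + 1/(-802 + (-5 + 2)²))² = (-1089 + 1/(-802 + (-3)²))² = (-1089 + 1/(-802 + 9))² = (-1089 + 1/(-793))² = (-1089 - 1/793)² = (-863578/793)² = 745766962084/628849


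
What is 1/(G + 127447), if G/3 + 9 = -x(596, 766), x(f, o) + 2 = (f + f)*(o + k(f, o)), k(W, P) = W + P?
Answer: -1/7482302 ≈ -1.3365e-7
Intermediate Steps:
k(W, P) = P + W
x(f, o) = -2 + 2*f*(f + 2*o) (x(f, o) = -2 + (f + f)*(o + (o + f)) = -2 + (2*f)*(o + (f + o)) = -2 + (2*f)*(f + 2*o) = -2 + 2*f*(f + 2*o))
G = -7609749 (G = -27 + 3*(-(-2 + 2*596*766 + 2*596*(596 + 766))) = -27 + 3*(-(-2 + 913072 + 2*596*1362)) = -27 + 3*(-(-2 + 913072 + 1623504)) = -27 + 3*(-1*2536574) = -27 + 3*(-2536574) = -27 - 7609722 = -7609749)
1/(G + 127447) = 1/(-7609749 + 127447) = 1/(-7482302) = -1/7482302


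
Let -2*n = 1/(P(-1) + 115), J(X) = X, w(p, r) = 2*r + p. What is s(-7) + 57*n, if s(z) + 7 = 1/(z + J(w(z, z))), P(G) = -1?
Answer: -51/7 ≈ -7.2857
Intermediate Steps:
w(p, r) = p + 2*r
s(z) = -7 + 1/(4*z) (s(z) = -7 + 1/(z + (z + 2*z)) = -7 + 1/(z + 3*z) = -7 + 1/(4*z))
n = -1/228 (n = -1/(2*(-1 + 115)) = -1/2/114 = -1/2*1/114 = -1/228 ≈ -0.0043860)
s(-7) + 57*n = (-7 + (1/4)/(-7)) + 57*(-1/228) = (-7 + (1/4)*(-1/7)) - 1/4 = (-7 - 1/28) - 1/4 = -197/28 - 1/4 = -51/7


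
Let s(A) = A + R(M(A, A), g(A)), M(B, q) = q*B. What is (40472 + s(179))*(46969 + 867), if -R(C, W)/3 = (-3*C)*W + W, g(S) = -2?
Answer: -25643970716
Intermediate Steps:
M(B, q) = B*q
R(C, W) = -3*W + 9*C*W (R(C, W) = -3*((-3*C)*W + W) = -3*(-3*C*W + W) = -3*(W - 3*C*W) = -3*W + 9*C*W)
s(A) = 6 + A - 18*A² (s(A) = A + 3*(-2)*(-1 + 3*(A*A)) = A + 3*(-2)*(-1 + 3*A²) = A + (6 - 18*A²) = 6 + A - 18*A²)
(40472 + s(179))*(46969 + 867) = (40472 + (6 + 179 - 18*179²))*(46969 + 867) = (40472 + (6 + 179 - 18*32041))*47836 = (40472 + (6 + 179 - 576738))*47836 = (40472 - 576553)*47836 = -536081*47836 = -25643970716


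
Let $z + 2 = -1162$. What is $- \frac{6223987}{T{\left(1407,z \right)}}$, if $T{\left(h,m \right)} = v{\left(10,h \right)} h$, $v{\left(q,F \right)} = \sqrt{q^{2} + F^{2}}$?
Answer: $- \frac{889141 \sqrt{1979749}}{397929549} \approx -3.1439$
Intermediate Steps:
$z = -1164$ ($z = -2 - 1162 = -1164$)
$v{\left(q,F \right)} = \sqrt{F^{2} + q^{2}}$
$T{\left(h,m \right)} = h \sqrt{100 + h^{2}}$ ($T{\left(h,m \right)} = \sqrt{h^{2} + 10^{2}} h = \sqrt{h^{2} + 100} h = \sqrt{100 + h^{2}} h = h \sqrt{100 + h^{2}}$)
$- \frac{6223987}{T{\left(1407,z \right)}} = - \frac{6223987}{1407 \sqrt{100 + 1407^{2}}} = - \frac{6223987}{1407 \sqrt{100 + 1979649}} = - \frac{6223987}{1407 \sqrt{1979749}} = - 6223987 \frac{\sqrt{1979749}}{2785506843} = - \frac{889141 \sqrt{1979749}}{397929549}$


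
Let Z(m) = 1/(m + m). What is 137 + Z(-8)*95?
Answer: 2097/16 ≈ 131.06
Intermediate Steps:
Z(m) = 1/(2*m)
137 + Z(-8)*95 = 137 + ((½)/(-8))*95 = 137 + ((½)*(-⅛))*95 = 137 - 1/16*95 = 137 - 95/16 = 2097/16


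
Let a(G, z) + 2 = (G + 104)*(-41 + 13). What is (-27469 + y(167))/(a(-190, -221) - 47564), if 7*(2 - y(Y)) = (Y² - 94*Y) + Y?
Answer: 204627/316106 ≈ 0.64734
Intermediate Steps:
a(G, z) = -2914 - 28*G (a(G, z) = -2 + (G + 104)*(-41 + 13) = -2 + (104 + G)*(-28) = -2 + (-2912 - 28*G) = -2914 - 28*G)
y(Y) = 2 - Y²/7 + 93*Y/7 (y(Y) = 2 - ((Y² - 94*Y) + Y)/7 = 2 - (Y² - 93*Y)/7 = 2 + (-Y²/7 + 93*Y/7) = 2 - Y²/7 + 93*Y/7)
(-27469 + y(167))/(a(-190, -221) - 47564) = (-27469 + (2 - ⅐*167² + (93/7)*167))/((-2914 - 28*(-190)) - 47564) = (-27469 + (2 - ⅐*27889 + 15531/7))/((-2914 + 5320) - 47564) = (-27469 + (2 - 27889/7 + 15531/7))/(2406 - 47564) = (-27469 - 12344/7)/(-45158) = -204627/7*(-1/45158) = 204627/316106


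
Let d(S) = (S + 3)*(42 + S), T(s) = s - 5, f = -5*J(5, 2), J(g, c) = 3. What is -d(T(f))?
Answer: 374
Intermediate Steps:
f = -15 (f = -5*3 = -15)
T(s) = -5 + s
d(S) = (3 + S)*(42 + S)
-d(T(f)) = -(126 + (-5 - 15)² + 45*(-5 - 15)) = -(126 + (-20)² + 45*(-20)) = -(126 + 400 - 900) = -1*(-374) = 374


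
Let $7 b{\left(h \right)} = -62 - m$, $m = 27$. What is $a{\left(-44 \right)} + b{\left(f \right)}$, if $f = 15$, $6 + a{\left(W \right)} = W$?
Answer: $- \frac{439}{7} \approx -62.714$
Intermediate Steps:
$a{\left(W \right)} = -6 + W$
$b{\left(h \right)} = - \frac{89}{7}$ ($b{\left(h \right)} = \frac{-62 - 27}{7} = \frac{1}{7} \left(-89\right) = - \frac{89}{7}$)
$a{\left(-44 \right)} + b{\left(f \right)} = \left(-6 - 44\right) - \frac{89}{7} = -50 - \frac{89}{7} = - \frac{439}{7}$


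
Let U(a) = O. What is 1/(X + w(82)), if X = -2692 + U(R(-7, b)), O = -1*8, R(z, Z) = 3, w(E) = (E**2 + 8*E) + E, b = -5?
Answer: 1/4762 ≈ 0.00021000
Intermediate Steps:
w(E) = E**2 + 9*E
O = -8
U(a) = -8
X = -2700 (X = -2692 - 8 = -2700)
1/(X + w(82)) = 1/(-2700 + 82*(9 + 82)) = 1/(-2700 + 82*91) = 1/(-2700 + 7462) = 1/4762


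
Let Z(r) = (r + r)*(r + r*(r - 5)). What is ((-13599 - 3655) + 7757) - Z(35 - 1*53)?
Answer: 4759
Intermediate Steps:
Z(r) = 2*r*(r + r*(-5 + r)) (Z(r) = (2*r)*(r + r*(-5 + r)) = 2*r*(r + r*(-5 + r)))
((-13599 - 3655) + 7757) - Z(35 - 1*53) = ((-13599 - 3655) + 7757) - 2*(35 - 1*53)²*(-4 + (35 - 1*53)) = (-17254 + 7757) - 2*(35 - 53)²*(-4 + (35 - 53)) = -9497 - 2*(-18)²*(-4 - 18) = -9497 - 2*324*(-22) = -9497 - 1*(-14256) = -9497 + 14256 = 4759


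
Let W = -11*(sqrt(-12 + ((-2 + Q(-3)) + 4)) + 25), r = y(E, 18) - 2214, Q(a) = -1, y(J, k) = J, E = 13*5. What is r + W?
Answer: -2424 - 11*I*sqrt(11) ≈ -2424.0 - 36.483*I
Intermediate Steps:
E = 65
r = -2149 (r = 65 - 2214 = -2149)
W = -275 - 11*I*sqrt(11) (W = -11*(sqrt(-12 + ((-2 - 1) + 4)) + 25) = -11*(sqrt(-12 + (-3 + 4)) + 25) = -11*(sqrt(-12 + 1) + 25) = -11*(sqrt(-11) + 25) = -11*(I*sqrt(11) + 25) = -11*(25 + I*sqrt(11)) = -275 - 11*I*sqrt(11) ≈ -275.0 - 36.483*I)
r + W = -2149 + (-275 - 11*I*sqrt(11)) = -2424 - 11*I*sqrt(11)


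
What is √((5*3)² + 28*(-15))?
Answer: I*√195 ≈ 13.964*I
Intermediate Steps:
√((5*3)² + 28*(-15)) = √(15² - 420) = √(225 - 420) = √(-195) = I*√195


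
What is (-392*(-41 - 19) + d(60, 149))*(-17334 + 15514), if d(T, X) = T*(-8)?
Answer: -41932800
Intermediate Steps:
d(T, X) = -8*T
(-392*(-41 - 19) + d(60, 149))*(-17334 + 15514) = (-392*(-41 - 19) - 8*60)*(-17334 + 15514) = (-392*(-60) - 480)*(-1820) = (23520 - 480)*(-1820) = 23040*(-1820) = -41932800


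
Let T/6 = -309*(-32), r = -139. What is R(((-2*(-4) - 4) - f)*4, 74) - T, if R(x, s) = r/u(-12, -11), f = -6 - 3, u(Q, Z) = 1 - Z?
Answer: -712075/12 ≈ -59340.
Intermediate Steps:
f = -9
R(x, s) = -139/12 (R(x, s) = -139/(1 - 1*(-11)) = -139/(1 + 11) = -139/12)
T = 59328 (T = 6*(-309*(-32)) = 6*9888 = 59328)
R(((-2*(-4) - 4) - f)*4, 74) - T = -139/12 - 1*59328 = -139/12 - 59328 = -712075/12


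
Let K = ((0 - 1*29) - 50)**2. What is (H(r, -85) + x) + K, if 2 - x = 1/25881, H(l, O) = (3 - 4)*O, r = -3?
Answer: 163774967/25881 ≈ 6328.0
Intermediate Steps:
H(l, O) = -O
K = 6241 (K = ((0 - 29) - 50)**2 = (-29 - 50)**2 = (-79)**2 = 6241)
x = 51761/25881 (x = 2 - 1/25881 = 51761/25881 ≈ 2.0000)
(H(r, -85) + x) + K = (-1*(-85) + 51761/25881) + 6241 = (85 + 51761/25881) + 6241 = 2251646/25881 + 6241 = 163774967/25881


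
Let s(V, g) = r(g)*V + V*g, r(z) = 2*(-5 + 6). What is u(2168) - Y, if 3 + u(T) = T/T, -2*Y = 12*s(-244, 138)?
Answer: -204962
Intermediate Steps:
r(z) = 2 (r(z) = 2*1 = 2)
s(V, g) = 2*V + V*g
Y = 204960 (Y = -6*(-244*(2 + 138)) = -6*(-244*140) = -6*(-34160) = -½*(-409920) = 204960)
u(T) = -2 (u(T) = -3 + T/T = -3 + 1 = -2)
u(2168) - Y = -2 - 1*204960 = -2 - 204960 = -204962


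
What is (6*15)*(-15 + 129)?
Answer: 10260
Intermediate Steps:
(6*15)*(-15 + 129) = 90*114 = 10260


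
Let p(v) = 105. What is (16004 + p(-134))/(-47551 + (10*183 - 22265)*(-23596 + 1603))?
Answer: 16109/449379404 ≈ 3.5847e-5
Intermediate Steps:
(16004 + p(-134))/(-47551 + (10*183 - 22265)*(-23596 + 1603)) = (16004 + 105)/(-47551 + (10*183 - 22265)*(-23596 + 1603)) = 16109/(-47551 + (1830 - 22265)*(-21993)) = 16109/(-47551 - 20435*(-21993)) = 16109/(-47551 + 449426955) = 16109/449379404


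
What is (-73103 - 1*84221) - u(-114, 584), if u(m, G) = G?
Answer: -157908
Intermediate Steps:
(-73103 - 1*84221) - u(-114, 584) = (-73103 - 1*84221) - 1*584 = (-73103 - 84221) - 584 = -157324 - 584 = -157908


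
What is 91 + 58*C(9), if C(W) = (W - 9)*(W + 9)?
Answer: 91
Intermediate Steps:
C(W) = (-9 + W)*(9 + W)
91 + 58*C(9) = 91 + 58*(-81 + 9²) = 91 + 58*(-81 + 81) = 91 + 58*0 = 91 + 0 = 91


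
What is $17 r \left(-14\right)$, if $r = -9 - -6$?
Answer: $714$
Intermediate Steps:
$r = -3$ ($r = -9 + 6 = -3$)
$17 r \left(-14\right) = 17 \left(-3\right) \left(-14\right) = \left(-51\right) \left(-14\right) = 714$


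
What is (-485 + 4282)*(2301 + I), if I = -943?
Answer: 5156326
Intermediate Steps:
(-485 + 4282)*(2301 + I) = (-485 + 4282)*(2301 - 943) = 3797*1358 = 5156326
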